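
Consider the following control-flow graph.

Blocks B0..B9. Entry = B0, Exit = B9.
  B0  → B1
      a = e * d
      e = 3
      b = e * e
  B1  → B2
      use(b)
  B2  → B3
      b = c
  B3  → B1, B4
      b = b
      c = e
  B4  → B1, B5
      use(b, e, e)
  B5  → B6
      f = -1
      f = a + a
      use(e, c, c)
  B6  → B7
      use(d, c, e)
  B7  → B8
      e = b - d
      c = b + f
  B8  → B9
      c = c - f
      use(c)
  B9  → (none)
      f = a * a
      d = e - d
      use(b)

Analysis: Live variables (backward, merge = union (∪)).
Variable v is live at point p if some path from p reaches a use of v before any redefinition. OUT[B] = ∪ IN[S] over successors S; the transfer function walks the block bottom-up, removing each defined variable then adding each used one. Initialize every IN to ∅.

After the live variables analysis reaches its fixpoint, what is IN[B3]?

Fixpoint table:
  B0: | IN={c, d, e} | OUT={a, b, c, d, e}
  B1: | IN={a, b, c, d, e} | OUT={a, c, d, e}
  B2: | IN={a, c, d, e} | OUT={a, b, d, e}
  B3: | IN={a, b, d, e} | OUT={a, b, c, d, e}
  B4: | IN={a, b, c, d, e} | OUT={a, b, c, d, e}
  B5: | IN={a, b, c, d, e} | OUT={a, b, c, d, e, f}
  B6: | IN={a, b, c, d, e, f} | OUT={a, b, d, f}
  B7: | IN={a, b, d, f} | OUT={a, b, c, d, e, f}
  B8: | IN={a, b, c, d, e, f} | OUT={a, b, d, e}
  B9: | IN={a, b, d, e} | OUT={}

Merge at B3: OUT[B3] = IN[B1] ⊔ IN[B4] = {a, b, c, d, e}
Applying B3's transfer function to that OUT value gives IN[B3] (row B3 above).

Answer: {a, b, d, e}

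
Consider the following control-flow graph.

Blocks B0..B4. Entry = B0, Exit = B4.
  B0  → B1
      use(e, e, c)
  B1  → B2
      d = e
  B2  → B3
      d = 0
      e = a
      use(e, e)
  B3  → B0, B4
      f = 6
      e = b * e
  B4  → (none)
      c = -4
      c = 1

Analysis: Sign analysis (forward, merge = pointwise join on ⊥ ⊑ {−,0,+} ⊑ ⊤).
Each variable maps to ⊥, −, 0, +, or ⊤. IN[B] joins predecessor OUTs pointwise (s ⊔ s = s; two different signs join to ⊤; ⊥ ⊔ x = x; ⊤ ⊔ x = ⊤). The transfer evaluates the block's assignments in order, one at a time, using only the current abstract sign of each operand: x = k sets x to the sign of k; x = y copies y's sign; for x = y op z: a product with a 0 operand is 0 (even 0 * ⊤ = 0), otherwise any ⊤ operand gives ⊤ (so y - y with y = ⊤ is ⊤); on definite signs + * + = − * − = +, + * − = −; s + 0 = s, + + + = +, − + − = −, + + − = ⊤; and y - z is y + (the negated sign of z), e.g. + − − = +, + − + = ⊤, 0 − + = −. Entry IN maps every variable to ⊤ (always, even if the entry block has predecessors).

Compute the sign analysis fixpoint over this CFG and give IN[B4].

Answer: {a: ⊤, b: ⊤, c: ⊤, d: 0, e: ⊤, f: +}

Derivation:
Converged values:
  B0:  IN=(all ⊤)  OUT=(all ⊤)
  B1:  IN=(all ⊤)  OUT=(all ⊤)
  B2:  IN=(all ⊤)  OUT={d:0; rest ⊤}
  B3:  IN={d:0; rest ⊤}  OUT={d:0, f:+; rest ⊤}
  B4:  IN={d:0, f:+; rest ⊤}  OUT={c:+, d:0, f:+; rest ⊤}

Merge at B4: IN[B4] = OUT[B3] = {a: ⊤, b: ⊤, c: ⊤, d: 0, e: ⊤, f: +}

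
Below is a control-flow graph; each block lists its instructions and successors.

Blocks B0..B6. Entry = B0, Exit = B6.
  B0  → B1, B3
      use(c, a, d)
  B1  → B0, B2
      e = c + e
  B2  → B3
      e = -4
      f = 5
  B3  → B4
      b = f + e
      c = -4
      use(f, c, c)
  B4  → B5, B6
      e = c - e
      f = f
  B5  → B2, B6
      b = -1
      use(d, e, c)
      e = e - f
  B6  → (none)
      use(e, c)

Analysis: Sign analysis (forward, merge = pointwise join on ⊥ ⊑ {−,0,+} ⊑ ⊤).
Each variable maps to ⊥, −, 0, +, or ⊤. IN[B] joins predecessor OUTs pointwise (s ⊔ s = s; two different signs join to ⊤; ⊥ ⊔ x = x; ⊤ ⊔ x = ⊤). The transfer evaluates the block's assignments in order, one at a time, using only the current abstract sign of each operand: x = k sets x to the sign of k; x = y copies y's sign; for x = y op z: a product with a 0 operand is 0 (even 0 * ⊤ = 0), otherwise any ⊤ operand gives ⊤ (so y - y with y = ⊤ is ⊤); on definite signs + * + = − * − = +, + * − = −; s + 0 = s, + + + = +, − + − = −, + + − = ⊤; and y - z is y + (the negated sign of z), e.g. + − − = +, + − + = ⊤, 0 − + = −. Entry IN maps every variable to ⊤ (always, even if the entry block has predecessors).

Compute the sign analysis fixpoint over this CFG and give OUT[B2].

Per-block solution:
  B0:  IN=(all ⊤)  OUT=(all ⊤)
  B1:  IN=(all ⊤)  OUT=(all ⊤)
  B2:  IN=(all ⊤)  OUT={e:-, f:+; rest ⊤}
  B3:  IN=(all ⊤)  OUT={c:-; rest ⊤}
  B4:  IN={c:-; rest ⊤}  OUT={c:-; rest ⊤}
  B5:  IN={c:-; rest ⊤}  OUT={b:-, c:-; rest ⊤}
  B6:  IN={c:-; rest ⊤}  OUT={c:-; rest ⊤}

Merge at B2: IN[B2] = OUT[B1] ⊔ OUT[B5] = {a: ⊤, b: ⊤, c: ⊤, d: ⊤, e: ⊤, f: ⊤}
Applying B2's transfer function to that IN value gives OUT[B2] (row B2 above).

Answer: {a: ⊤, b: ⊤, c: ⊤, d: ⊤, e: -, f: +}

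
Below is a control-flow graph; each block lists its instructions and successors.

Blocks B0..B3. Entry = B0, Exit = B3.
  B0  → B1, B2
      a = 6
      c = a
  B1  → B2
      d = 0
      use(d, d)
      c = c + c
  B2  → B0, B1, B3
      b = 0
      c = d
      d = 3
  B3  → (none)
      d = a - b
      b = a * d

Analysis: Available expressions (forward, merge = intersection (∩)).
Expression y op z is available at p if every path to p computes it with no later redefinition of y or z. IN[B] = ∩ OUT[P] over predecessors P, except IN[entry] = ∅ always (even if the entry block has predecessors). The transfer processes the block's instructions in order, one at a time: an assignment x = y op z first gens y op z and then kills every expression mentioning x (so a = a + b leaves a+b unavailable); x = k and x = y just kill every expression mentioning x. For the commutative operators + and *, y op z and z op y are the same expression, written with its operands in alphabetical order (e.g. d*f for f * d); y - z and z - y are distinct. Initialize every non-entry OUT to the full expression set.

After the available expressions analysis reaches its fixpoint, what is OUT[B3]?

Fixpoint table:
  B0: | IN={} | OUT={}
  B1: | IN={} | OUT={}
  B2: | IN={} | OUT={}
  B3: | IN={} | OUT={a*d}

Merge at B3: IN[B3] = OUT[B2] = {}
Applying B3's transfer function to that IN value gives OUT[B3] (row B3 above).

Answer: {a*d}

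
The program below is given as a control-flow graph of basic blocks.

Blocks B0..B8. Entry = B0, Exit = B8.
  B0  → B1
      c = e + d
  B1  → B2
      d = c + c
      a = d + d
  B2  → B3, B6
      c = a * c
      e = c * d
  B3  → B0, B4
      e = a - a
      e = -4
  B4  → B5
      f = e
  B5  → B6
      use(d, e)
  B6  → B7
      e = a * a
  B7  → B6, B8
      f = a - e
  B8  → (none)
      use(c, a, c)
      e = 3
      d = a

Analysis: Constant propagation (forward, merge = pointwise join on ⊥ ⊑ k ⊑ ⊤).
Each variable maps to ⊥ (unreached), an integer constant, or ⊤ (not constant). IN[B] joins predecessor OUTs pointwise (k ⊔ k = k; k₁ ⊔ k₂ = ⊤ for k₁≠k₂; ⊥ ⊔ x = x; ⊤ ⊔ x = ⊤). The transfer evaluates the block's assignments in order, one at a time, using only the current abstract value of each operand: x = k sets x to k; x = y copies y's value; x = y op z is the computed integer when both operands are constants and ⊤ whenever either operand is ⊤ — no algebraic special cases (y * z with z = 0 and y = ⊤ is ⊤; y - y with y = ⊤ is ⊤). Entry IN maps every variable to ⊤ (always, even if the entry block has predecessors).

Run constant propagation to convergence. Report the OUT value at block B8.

Answer: {a: ⊤, b: ⊤, c: ⊤, d: ⊤, e: 3, f: ⊤}

Derivation:
Converged values:
  B0:  IN=(all ⊤)  OUT=(all ⊤)
  B1:  IN=(all ⊤)  OUT=(all ⊤)
  B2:  IN=(all ⊤)  OUT=(all ⊤)
  B3:  IN=(all ⊤)  OUT={e:-4; rest ⊤}
  B4:  IN={e:-4; rest ⊤}  OUT={e:-4, f:-4; rest ⊤}
  B5:  IN={e:-4, f:-4; rest ⊤}  OUT={e:-4, f:-4; rest ⊤}
  B6:  IN=(all ⊤)  OUT=(all ⊤)
  B7:  IN=(all ⊤)  OUT=(all ⊤)
  B8:  IN=(all ⊤)  OUT={e:3; rest ⊤}

Merge at B8: IN[B8] = OUT[B7] = {a: ⊤, b: ⊤, c: ⊤, d: ⊤, e: ⊤, f: ⊤}
Applying B8's transfer function to that IN value gives OUT[B8] (row B8 above).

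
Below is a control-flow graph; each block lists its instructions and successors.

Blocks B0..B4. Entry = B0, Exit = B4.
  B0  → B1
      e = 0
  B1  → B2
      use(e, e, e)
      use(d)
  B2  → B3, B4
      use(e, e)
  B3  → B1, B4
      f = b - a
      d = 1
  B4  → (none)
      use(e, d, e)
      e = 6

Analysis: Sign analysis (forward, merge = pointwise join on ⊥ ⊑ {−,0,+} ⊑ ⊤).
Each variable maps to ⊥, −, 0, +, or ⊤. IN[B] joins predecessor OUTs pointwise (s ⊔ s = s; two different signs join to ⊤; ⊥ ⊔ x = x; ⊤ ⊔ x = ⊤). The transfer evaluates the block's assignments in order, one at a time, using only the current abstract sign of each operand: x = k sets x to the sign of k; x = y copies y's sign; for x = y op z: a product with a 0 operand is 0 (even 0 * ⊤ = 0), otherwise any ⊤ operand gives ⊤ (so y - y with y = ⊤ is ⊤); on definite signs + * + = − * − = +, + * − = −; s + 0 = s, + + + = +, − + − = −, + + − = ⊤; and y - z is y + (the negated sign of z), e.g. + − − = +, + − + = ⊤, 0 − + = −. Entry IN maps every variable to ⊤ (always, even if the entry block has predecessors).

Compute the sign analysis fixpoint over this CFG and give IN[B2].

Answer: {a: ⊤, b: ⊤, c: ⊤, d: ⊤, e: 0, f: ⊤}

Trace:
Fixpoint table:
  B0:   IN=(all ⊤)   OUT={e:0; rest ⊤}
  B1:   IN={e:0; rest ⊤}   OUT={e:0; rest ⊤}
  B2:   IN={e:0; rest ⊤}   OUT={e:0; rest ⊤}
  B3:   IN={e:0; rest ⊤}   OUT={d:+, e:0; rest ⊤}
  B4:   IN={e:0; rest ⊤}   OUT={e:+; rest ⊤}

Merge at B2: IN[B2] = OUT[B1] = {a: ⊤, b: ⊤, c: ⊤, d: ⊤, e: 0, f: ⊤}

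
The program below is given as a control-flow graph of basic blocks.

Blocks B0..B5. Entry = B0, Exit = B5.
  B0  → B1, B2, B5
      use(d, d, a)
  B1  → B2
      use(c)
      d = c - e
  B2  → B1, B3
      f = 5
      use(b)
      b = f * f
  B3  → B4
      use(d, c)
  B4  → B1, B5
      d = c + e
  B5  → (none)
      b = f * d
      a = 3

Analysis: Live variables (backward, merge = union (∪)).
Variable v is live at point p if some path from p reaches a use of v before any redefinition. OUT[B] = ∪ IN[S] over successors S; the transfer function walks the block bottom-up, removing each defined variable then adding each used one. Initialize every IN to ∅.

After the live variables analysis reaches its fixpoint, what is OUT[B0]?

Answer: {b, c, d, e, f}

Trace:
Fixpoint table:
  B0:  IN={a, b, c, d, e, f}  OUT={b, c, d, e, f}
  B1:  IN={b, c, e}  OUT={b, c, d, e}
  B2:  IN={b, c, d, e}  OUT={b, c, d, e, f}
  B3:  IN={b, c, d, e, f}  OUT={b, c, e, f}
  B4:  IN={b, c, e, f}  OUT={b, c, d, e, f}
  B5:  IN={d, f}  OUT={}

Merge at B0: OUT[B0] = IN[B1] ⊔ IN[B2] ⊔ IN[B5] = {b, c, d, e, f}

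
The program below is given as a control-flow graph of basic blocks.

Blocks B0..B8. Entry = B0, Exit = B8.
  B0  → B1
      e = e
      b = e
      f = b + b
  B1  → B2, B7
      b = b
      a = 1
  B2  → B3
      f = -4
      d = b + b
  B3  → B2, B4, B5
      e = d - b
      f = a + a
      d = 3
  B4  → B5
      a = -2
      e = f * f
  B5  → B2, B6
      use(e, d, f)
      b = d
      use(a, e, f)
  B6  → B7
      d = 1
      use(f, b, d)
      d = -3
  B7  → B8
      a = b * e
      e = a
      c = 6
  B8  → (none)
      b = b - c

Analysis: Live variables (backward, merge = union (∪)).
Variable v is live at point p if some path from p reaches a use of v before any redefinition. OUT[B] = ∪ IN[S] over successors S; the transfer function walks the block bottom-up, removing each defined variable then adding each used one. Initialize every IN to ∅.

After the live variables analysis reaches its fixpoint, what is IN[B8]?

Converged values:
  B0:   IN={e}   OUT={b, e}
  B1:   IN={b, e}   OUT={a, b, e}
  B2:   IN={a, b}   OUT={a, b, d}
  B3:   IN={a, b, d}   OUT={a, b, d, e, f}
  B4:   IN={d, f}   OUT={a, d, e, f}
  B5:   IN={a, d, e, f}   OUT={a, b, e, f}
  B6:   IN={b, e, f}   OUT={b, e}
  B7:   IN={b, e}   OUT={b, c}
  B8:   IN={b, c}   OUT={}

B8 is the boundary node: OUT[B8] = {}
Applying B8's transfer function to that OUT value gives IN[B8] (row B8 above).

Answer: {b, c}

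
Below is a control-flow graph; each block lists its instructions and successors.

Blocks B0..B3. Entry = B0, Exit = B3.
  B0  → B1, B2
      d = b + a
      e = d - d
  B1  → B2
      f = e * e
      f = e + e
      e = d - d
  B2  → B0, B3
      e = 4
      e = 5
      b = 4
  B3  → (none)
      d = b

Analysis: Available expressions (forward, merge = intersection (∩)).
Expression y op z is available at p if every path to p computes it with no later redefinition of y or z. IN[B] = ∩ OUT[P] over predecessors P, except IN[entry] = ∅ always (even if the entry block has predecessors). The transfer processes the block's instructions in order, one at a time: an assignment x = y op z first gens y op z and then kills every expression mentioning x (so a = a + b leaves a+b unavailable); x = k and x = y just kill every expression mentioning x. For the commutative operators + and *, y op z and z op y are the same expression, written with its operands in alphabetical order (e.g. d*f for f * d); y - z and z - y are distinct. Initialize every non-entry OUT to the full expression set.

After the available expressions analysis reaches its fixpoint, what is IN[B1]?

Answer: {a+b, d-d}

Derivation:
Converged values:
  B0:   IN={}   OUT={a+b, d-d}
  B1:   IN={a+b, d-d}   OUT={a+b, d-d}
  B2:   IN={a+b, d-d}   OUT={d-d}
  B3:   IN={d-d}   OUT={}

Merge at B1: IN[B1] = OUT[B0] = {a+b, d-d}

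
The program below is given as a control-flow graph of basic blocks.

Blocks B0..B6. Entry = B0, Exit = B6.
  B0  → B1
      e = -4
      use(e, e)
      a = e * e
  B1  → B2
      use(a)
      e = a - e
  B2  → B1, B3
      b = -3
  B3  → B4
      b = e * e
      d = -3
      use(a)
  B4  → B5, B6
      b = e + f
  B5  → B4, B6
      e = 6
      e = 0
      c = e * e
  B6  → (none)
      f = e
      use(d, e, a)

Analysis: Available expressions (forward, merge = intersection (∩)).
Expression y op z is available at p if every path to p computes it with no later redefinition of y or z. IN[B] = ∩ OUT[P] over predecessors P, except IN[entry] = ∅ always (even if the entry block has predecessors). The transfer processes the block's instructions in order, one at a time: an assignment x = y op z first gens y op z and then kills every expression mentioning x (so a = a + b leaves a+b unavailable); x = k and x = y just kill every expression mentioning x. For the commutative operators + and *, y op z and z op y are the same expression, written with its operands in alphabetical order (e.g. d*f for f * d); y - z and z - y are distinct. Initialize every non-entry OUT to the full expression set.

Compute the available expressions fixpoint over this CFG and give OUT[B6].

Answer: {e*e}

Trace:
Per-block solution:
  B0:  IN={}  OUT={e*e}
  B1:  IN={}  OUT={}
  B2:  IN={}  OUT={}
  B3:  IN={}  OUT={e*e}
  B4:  IN={e*e}  OUT={e*e, e+f}
  B5:  IN={e*e, e+f}  OUT={e*e}
  B6:  IN={e*e}  OUT={e*e}

Merge at B6: IN[B6] = OUT[B4] ∩ OUT[B5] = {e*e}
Applying B6's transfer function to that IN value gives OUT[B6] (row B6 above).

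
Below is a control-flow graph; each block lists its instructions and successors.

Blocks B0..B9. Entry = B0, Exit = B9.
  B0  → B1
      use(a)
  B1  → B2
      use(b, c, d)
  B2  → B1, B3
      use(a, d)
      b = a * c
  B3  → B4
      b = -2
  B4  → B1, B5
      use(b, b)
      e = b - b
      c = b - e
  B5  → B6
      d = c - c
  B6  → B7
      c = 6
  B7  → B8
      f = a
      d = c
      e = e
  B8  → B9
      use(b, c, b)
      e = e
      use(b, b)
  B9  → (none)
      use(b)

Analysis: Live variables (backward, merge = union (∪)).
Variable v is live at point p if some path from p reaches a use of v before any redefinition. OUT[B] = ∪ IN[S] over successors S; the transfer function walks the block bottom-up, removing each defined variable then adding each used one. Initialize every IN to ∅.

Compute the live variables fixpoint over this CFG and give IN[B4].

Per-block solution:
  B0: | IN={a, b, c, d} | OUT={a, b, c, d}
  B1: | IN={a, b, c, d} | OUT={a, c, d}
  B2: | IN={a, c, d} | OUT={a, b, c, d}
  B3: | IN={a, d} | OUT={a, b, d}
  B4: | IN={a, b, d} | OUT={a, b, c, d, e}
  B5: | IN={a, b, c, e} | OUT={a, b, e}
  B6: | IN={a, b, e} | OUT={a, b, c, e}
  B7: | IN={a, b, c, e} | OUT={b, c, e}
  B8: | IN={b, c, e} | OUT={b}
  B9: | IN={b} | OUT={}

Merge at B4: OUT[B4] = IN[B1] ⊔ IN[B5] = {a, b, c, d, e}
Applying B4's transfer function to that OUT value gives IN[B4] (row B4 above).

Answer: {a, b, d}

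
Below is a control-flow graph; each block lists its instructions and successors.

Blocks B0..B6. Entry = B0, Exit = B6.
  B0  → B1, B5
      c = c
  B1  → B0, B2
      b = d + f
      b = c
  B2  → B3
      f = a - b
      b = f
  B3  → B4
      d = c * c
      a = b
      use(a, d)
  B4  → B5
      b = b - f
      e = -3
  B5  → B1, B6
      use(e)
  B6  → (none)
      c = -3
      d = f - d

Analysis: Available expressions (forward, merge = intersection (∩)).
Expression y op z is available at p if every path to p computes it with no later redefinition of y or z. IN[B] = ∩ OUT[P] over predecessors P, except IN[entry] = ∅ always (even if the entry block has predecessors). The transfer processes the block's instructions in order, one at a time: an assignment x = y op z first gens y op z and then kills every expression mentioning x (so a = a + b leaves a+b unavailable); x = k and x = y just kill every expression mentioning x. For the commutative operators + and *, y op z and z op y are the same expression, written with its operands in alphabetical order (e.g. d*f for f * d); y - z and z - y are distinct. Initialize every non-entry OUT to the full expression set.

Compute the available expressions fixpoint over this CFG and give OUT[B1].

Answer: {d+f}

Derivation:
Converged values:
  B0:   IN={}   OUT={}
  B1:   IN={}   OUT={d+f}
  B2:   IN={d+f}   OUT={}
  B3:   IN={}   OUT={c*c}
  B4:   IN={c*c}   OUT={c*c}
  B5:   IN={}   OUT={}
  B6:   IN={}   OUT={}

Merge at B1: IN[B1] = OUT[B0] ∩ OUT[B5] = {}
Applying B1's transfer function to that IN value gives OUT[B1] (row B1 above).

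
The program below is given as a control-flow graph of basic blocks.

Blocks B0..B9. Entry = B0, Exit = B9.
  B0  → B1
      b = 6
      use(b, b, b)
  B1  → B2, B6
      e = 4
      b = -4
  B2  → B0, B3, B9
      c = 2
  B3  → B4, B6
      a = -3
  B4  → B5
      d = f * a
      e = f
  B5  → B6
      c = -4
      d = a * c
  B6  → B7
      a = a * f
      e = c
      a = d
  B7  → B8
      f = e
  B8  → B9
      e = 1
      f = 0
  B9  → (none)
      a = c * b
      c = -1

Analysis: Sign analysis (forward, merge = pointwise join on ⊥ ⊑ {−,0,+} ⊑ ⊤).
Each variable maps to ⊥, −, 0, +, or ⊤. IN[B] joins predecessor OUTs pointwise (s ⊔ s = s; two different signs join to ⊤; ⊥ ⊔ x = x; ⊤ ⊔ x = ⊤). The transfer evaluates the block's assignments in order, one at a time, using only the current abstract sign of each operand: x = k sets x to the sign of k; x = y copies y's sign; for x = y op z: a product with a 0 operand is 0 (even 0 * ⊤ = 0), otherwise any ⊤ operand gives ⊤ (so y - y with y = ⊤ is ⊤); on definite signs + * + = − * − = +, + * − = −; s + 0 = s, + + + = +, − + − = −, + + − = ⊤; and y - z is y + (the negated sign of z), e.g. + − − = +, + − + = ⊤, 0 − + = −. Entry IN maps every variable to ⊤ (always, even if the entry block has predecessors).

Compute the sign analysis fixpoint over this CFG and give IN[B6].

Answer: {a: ⊤, b: -, c: ⊤, d: ⊤, e: ⊤, f: ⊤}

Trace:
Converged values:
  B0: | IN=(all ⊤) | OUT={b:+; rest ⊤}
  B1: | IN={b:+; rest ⊤} | OUT={b:-, e:+; rest ⊤}
  B2: | IN={b:-, e:+; rest ⊤} | OUT={b:-, c:+, e:+; rest ⊤}
  B3: | IN={b:-, c:+, e:+; rest ⊤} | OUT={a:-, b:-, c:+, e:+; rest ⊤}
  B4: | IN={a:-, b:-, c:+, e:+; rest ⊤} | OUT={a:-, b:-, c:+; rest ⊤}
  B5: | IN={a:-, b:-, c:+; rest ⊤} | OUT={a:-, b:-, c:-, d:+; rest ⊤}
  B6: | IN={b:-; rest ⊤} | OUT={b:-; rest ⊤}
  B7: | IN={b:-; rest ⊤} | OUT={b:-; rest ⊤}
  B8: | IN={b:-; rest ⊤} | OUT={b:-, e:+, f:0; rest ⊤}
  B9: | IN={b:-, e:+; rest ⊤} | OUT={b:-, c:-, e:+; rest ⊤}

Merge at B6: IN[B6] = OUT[B1] ⊔ OUT[B3] ⊔ OUT[B5] = {a: ⊤, b: -, c: ⊤, d: ⊤, e: ⊤, f: ⊤}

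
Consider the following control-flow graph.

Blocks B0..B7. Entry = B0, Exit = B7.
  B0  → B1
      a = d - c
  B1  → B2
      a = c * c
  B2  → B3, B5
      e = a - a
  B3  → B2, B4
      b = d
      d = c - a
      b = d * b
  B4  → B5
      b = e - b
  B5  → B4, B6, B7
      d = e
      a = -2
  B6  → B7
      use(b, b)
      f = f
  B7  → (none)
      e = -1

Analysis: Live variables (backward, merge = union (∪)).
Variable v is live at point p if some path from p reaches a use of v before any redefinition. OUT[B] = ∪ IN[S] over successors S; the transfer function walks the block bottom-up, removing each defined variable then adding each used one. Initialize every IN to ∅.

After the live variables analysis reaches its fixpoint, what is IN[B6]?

Fixpoint table:
  B0:  IN={b, c, d, f}  OUT={b, c, d, f}
  B1:  IN={b, c, d, f}  OUT={a, b, c, d, f}
  B2:  IN={a, b, c, d, f}  OUT={a, b, c, d, e, f}
  B3:  IN={a, c, d, e, f}  OUT={a, b, c, d, e, f}
  B4:  IN={b, e, f}  OUT={b, e, f}
  B5:  IN={b, e, f}  OUT={b, e, f}
  B6:  IN={b, f}  OUT={}
  B7:  IN={}  OUT={}

Merge at B6: OUT[B6] = IN[B7] = {}
Applying B6's transfer function to that OUT value gives IN[B6] (row B6 above).

Answer: {b, f}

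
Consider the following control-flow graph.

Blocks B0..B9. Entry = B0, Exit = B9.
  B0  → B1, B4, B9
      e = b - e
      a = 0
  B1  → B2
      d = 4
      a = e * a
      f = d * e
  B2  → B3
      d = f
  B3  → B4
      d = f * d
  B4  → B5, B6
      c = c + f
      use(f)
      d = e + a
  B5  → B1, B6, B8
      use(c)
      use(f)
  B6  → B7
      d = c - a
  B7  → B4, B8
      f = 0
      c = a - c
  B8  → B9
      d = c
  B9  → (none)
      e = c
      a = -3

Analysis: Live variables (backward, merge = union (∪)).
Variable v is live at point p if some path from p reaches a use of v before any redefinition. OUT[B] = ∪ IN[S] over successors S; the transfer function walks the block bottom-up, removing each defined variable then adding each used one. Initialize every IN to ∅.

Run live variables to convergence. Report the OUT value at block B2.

Answer: {a, c, d, e, f}

Derivation:
Per-block solution:
  B0:  IN={b, c, e, f}  OUT={a, c, e, f}
  B1:  IN={a, c, e}  OUT={a, c, e, f}
  B2:  IN={a, c, e, f}  OUT={a, c, d, e, f}
  B3:  IN={a, c, d, e, f}  OUT={a, c, e, f}
  B4:  IN={a, c, e, f}  OUT={a, c, e, f}
  B5:  IN={a, c, e, f}  OUT={a, c, e}
  B6:  IN={a, c, e}  OUT={a, c, e}
  B7:  IN={a, c, e}  OUT={a, c, e, f}
  B8:  IN={c}  OUT={c}
  B9:  IN={c}  OUT={}

Merge at B2: OUT[B2] = IN[B3] = {a, c, d, e, f}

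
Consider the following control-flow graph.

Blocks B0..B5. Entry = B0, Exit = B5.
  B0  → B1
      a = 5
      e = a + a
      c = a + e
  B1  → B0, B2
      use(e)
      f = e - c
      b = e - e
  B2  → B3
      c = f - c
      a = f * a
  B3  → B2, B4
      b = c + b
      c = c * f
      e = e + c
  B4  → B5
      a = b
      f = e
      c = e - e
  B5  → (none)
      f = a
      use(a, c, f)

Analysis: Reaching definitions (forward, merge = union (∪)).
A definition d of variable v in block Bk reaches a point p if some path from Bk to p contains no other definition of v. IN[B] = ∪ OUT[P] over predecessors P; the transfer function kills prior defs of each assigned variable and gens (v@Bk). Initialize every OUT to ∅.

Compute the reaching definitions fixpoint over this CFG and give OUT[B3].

Fixpoint table:
  B0: | IN={a@B0, b@B1, c@B0, e@B0, f@B1} | OUT={a@B0, b@B1, c@B0, e@B0, f@B1}
  B1: | IN={a@B0, b@B1, c@B0, e@B0, f@B1} | OUT={a@B0, b@B1, c@B0, e@B0, f@B1}
  B2: | IN={a@B0, a@B2, b@B1, b@B3, c@B0, c@B3, e@B0, e@B3, f@B1} | OUT={a@B2, b@B1, b@B3, c@B2, e@B0, e@B3, f@B1}
  B3: | IN={a@B2, b@B1, b@B3, c@B2, e@B0, e@B3, f@B1} | OUT={a@B2, b@B3, c@B3, e@B3, f@B1}
  B4: | IN={a@B2, b@B3, c@B3, e@B3, f@B1} | OUT={a@B4, b@B3, c@B4, e@B3, f@B4}
  B5: | IN={a@B4, b@B3, c@B4, e@B3, f@B4} | OUT={a@B4, b@B3, c@B4, e@B3, f@B5}

Merge at B3: IN[B3] = OUT[B2] = {a@B2, b@B1, b@B3, c@B2, e@B0, e@B3, f@B1}
Applying B3's transfer function to that IN value gives OUT[B3] (row B3 above).

Answer: {a@B2, b@B3, c@B3, e@B3, f@B1}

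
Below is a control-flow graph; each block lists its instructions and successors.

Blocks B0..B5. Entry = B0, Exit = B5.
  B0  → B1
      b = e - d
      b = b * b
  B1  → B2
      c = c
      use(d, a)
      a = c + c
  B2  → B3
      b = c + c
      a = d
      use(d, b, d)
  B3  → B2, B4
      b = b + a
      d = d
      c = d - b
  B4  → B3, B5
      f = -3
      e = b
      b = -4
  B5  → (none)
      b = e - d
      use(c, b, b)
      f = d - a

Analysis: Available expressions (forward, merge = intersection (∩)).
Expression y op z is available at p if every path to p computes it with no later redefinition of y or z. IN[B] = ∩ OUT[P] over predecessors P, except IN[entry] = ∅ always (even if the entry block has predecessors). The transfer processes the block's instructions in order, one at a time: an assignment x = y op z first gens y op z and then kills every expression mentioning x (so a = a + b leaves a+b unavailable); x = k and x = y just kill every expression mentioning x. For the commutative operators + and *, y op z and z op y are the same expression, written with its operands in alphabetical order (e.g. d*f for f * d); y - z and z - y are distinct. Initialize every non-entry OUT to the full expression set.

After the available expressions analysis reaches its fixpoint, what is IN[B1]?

Per-block solution:
  B0:   IN={}   OUT={e-d}
  B1:   IN={e-d}   OUT={c+c, e-d}
  B2:   IN={}   OUT={c+c}
  B3:   IN={}   OUT={d-b}
  B4:   IN={d-b}   OUT={}
  B5:   IN={}   OUT={d-a, e-d}

Merge at B1: IN[B1] = OUT[B0] = {e-d}

Answer: {e-d}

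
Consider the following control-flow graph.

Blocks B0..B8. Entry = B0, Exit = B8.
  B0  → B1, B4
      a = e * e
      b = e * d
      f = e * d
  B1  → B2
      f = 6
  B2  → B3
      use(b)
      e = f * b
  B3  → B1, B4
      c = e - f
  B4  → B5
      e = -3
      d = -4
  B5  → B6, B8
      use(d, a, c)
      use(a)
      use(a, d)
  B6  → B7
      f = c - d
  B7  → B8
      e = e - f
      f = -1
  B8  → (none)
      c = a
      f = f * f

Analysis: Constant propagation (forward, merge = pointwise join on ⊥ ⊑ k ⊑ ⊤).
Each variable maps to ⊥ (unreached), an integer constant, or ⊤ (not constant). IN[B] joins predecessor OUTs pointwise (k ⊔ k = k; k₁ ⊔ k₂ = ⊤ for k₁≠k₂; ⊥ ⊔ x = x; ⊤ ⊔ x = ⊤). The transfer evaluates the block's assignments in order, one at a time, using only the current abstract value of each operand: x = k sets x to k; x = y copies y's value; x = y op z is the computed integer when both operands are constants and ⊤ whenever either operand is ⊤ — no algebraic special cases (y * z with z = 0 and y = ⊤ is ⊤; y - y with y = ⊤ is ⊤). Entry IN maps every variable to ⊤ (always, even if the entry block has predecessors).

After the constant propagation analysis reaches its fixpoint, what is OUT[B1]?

Answer: {a: ⊤, b: ⊤, c: ⊤, d: ⊤, e: ⊤, f: 6}

Working:
Fixpoint table:
  B0:   IN=(all ⊤)   OUT=(all ⊤)
  B1:   IN=(all ⊤)   OUT={f:6; rest ⊤}
  B2:   IN={f:6; rest ⊤}   OUT={f:6; rest ⊤}
  B3:   IN={f:6; rest ⊤}   OUT={f:6; rest ⊤}
  B4:   IN=(all ⊤)   OUT={d:-4, e:-3; rest ⊤}
  B5:   IN={d:-4, e:-3; rest ⊤}   OUT={d:-4, e:-3; rest ⊤}
  B6:   IN={d:-4, e:-3; rest ⊤}   OUT={d:-4, e:-3; rest ⊤}
  B7:   IN={d:-4, e:-3; rest ⊤}   OUT={d:-4, f:-1; rest ⊤}
  B8:   IN={d:-4; rest ⊤}   OUT={d:-4; rest ⊤}

Merge at B1: IN[B1] = OUT[B0] ⊔ OUT[B3] = {a: ⊤, b: ⊤, c: ⊤, d: ⊤, e: ⊤, f: ⊤}
Applying B1's transfer function to that IN value gives OUT[B1] (row B1 above).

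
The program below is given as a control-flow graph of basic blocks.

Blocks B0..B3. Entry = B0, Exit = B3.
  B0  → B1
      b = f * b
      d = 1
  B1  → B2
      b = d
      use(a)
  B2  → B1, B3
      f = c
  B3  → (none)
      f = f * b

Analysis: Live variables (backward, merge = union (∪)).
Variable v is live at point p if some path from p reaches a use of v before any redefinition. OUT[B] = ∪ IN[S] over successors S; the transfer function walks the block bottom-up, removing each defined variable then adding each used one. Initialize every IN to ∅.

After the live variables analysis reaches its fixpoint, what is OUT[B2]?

Per-block solution:
  B0:   IN={a, b, c, f}   OUT={a, c, d}
  B1:   IN={a, c, d}   OUT={a, b, c, d}
  B2:   IN={a, b, c, d}   OUT={a, b, c, d, f}
  B3:   IN={b, f}   OUT={}

Merge at B2: OUT[B2] = IN[B1] ⊔ IN[B3] = {a, b, c, d, f}

Answer: {a, b, c, d, f}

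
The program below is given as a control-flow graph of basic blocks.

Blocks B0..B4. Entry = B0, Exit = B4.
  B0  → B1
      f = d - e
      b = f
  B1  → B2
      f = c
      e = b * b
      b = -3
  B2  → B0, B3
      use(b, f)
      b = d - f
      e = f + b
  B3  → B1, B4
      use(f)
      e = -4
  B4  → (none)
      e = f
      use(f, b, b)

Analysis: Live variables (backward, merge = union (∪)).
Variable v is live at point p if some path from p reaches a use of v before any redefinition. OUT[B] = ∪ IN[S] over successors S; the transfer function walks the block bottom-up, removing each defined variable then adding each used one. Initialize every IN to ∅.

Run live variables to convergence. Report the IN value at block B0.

Answer: {c, d, e}

Derivation:
Fixpoint table:
  B0: | IN={c, d, e} | OUT={b, c, d}
  B1: | IN={b, c, d} | OUT={b, c, d, f}
  B2: | IN={b, c, d, f} | OUT={b, c, d, e, f}
  B3: | IN={b, c, d, f} | OUT={b, c, d, f}
  B4: | IN={b, f} | OUT={}

Merge at B0: OUT[B0] = IN[B1] = {b, c, d}
Applying B0's transfer function to that OUT value gives IN[B0] (row B0 above).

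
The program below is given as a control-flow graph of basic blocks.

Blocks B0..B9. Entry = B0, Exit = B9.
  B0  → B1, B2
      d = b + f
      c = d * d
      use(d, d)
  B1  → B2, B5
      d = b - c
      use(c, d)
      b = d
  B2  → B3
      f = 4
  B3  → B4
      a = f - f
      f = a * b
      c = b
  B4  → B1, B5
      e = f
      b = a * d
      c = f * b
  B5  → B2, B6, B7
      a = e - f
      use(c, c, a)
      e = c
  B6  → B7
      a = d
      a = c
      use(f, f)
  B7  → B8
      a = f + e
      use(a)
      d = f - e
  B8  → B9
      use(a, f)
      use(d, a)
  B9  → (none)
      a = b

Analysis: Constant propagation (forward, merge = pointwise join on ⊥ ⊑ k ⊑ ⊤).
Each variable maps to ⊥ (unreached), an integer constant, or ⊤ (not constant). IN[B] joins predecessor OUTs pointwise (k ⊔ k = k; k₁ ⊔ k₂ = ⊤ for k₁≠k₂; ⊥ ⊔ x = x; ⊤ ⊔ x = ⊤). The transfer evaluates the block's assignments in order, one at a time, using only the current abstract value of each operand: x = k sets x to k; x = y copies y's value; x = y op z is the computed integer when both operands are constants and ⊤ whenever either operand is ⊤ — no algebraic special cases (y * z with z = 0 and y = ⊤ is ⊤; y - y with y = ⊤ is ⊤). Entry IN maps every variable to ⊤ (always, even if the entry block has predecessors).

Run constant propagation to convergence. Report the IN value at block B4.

Answer: {a: 0, b: ⊤, c: ⊤, d: ⊤, e: ⊤, f: ⊤}

Working:
Fixpoint table:
  B0:   IN=(all ⊤)   OUT=(all ⊤)
  B1:   IN=(all ⊤)   OUT=(all ⊤)
  B2:   IN=(all ⊤)   OUT={f:4; rest ⊤}
  B3:   IN={f:4; rest ⊤}   OUT={a:0; rest ⊤}
  B4:   IN={a:0; rest ⊤}   OUT={a:0; rest ⊤}
  B5:   IN=(all ⊤)   OUT=(all ⊤)
  B6:   IN=(all ⊤)   OUT=(all ⊤)
  B7:   IN=(all ⊤)   OUT=(all ⊤)
  B8:   IN=(all ⊤)   OUT=(all ⊤)
  B9:   IN=(all ⊤)   OUT=(all ⊤)

Merge at B4: IN[B4] = OUT[B3] = {a: 0, b: ⊤, c: ⊤, d: ⊤, e: ⊤, f: ⊤}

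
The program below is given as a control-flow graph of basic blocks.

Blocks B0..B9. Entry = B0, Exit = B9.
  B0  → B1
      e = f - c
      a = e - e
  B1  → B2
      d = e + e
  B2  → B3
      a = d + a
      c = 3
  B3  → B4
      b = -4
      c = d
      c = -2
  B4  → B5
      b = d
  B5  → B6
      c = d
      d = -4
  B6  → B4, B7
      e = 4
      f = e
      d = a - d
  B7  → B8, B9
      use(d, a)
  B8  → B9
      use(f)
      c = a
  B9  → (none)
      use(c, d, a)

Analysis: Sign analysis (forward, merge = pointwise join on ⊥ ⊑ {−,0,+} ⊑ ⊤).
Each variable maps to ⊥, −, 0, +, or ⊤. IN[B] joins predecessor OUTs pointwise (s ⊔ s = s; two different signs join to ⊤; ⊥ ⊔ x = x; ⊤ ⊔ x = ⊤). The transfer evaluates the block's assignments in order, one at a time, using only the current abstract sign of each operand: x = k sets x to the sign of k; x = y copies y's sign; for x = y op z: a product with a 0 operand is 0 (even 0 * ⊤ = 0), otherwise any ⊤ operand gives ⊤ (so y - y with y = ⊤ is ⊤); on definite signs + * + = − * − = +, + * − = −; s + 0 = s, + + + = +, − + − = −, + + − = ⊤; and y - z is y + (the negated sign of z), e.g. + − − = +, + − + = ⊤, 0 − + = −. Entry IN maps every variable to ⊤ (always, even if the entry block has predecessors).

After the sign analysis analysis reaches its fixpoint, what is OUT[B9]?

Per-block solution:
  B0:  IN=(all ⊤)  OUT=(all ⊤)
  B1:  IN=(all ⊤)  OUT=(all ⊤)
  B2:  IN=(all ⊤)  OUT={c:+; rest ⊤}
  B3:  IN={c:+; rest ⊤}  OUT={b:-, c:-; rest ⊤}
  B4:  IN=(all ⊤)  OUT=(all ⊤)
  B5:  IN=(all ⊤)  OUT={d:-; rest ⊤}
  B6:  IN={d:-; rest ⊤}  OUT={e:+, f:+; rest ⊤}
  B7:  IN={e:+, f:+; rest ⊤}  OUT={e:+, f:+; rest ⊤}
  B8:  IN={e:+, f:+; rest ⊤}  OUT={e:+, f:+; rest ⊤}
  B9:  IN={e:+, f:+; rest ⊤}  OUT={e:+, f:+; rest ⊤}

Merge at B9: IN[B9] = OUT[B7] ⊔ OUT[B8] = {a: ⊤, b: ⊤, c: ⊤, d: ⊤, e: +, f: +}
Applying B9's transfer function to that IN value gives OUT[B9] (row B9 above).

Answer: {a: ⊤, b: ⊤, c: ⊤, d: ⊤, e: +, f: +}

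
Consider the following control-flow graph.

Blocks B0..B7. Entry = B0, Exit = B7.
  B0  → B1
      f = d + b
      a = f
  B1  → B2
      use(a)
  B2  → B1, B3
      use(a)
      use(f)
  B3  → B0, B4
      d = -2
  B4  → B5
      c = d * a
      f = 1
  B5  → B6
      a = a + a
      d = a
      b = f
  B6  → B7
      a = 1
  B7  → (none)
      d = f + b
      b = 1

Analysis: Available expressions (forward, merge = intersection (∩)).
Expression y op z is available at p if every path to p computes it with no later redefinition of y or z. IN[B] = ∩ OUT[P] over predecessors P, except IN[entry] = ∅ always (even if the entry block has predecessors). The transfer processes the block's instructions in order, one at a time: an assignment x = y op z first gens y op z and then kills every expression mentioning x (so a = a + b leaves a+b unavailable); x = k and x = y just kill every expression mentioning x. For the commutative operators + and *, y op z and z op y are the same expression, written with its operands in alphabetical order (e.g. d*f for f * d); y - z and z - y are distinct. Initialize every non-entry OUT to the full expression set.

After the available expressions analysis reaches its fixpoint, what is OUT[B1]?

Answer: {b+d}

Trace:
Fixpoint table:
  B0: | IN={} | OUT={b+d}
  B1: | IN={b+d} | OUT={b+d}
  B2: | IN={b+d} | OUT={b+d}
  B3: | IN={b+d} | OUT={}
  B4: | IN={} | OUT={a*d}
  B5: | IN={a*d} | OUT={}
  B6: | IN={} | OUT={}
  B7: | IN={} | OUT={}

Merge at B1: IN[B1] = OUT[B0] ∩ OUT[B2] = {b+d}
Applying B1's transfer function to that IN value gives OUT[B1] (row B1 above).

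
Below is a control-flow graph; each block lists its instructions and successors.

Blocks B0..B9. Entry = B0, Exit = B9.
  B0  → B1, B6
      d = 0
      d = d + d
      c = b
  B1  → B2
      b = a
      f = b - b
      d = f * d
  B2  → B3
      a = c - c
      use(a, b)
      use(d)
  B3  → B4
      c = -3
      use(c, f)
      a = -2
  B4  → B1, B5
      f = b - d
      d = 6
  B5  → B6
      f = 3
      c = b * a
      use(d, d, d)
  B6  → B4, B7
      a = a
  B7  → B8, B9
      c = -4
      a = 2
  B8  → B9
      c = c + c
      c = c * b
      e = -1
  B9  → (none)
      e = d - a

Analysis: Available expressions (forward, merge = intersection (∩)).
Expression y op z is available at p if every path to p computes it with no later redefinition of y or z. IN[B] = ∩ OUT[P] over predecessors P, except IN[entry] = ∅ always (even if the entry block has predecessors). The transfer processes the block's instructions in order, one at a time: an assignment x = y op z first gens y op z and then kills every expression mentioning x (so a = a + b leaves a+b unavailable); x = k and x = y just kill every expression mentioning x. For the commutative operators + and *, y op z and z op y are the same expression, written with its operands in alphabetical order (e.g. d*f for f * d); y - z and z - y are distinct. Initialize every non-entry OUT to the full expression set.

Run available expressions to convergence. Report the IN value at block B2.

Answer: {b-b}

Trace:
Fixpoint table:
  B0: | IN={} | OUT={}
  B1: | IN={} | OUT={b-b}
  B2: | IN={b-b} | OUT={b-b, c-c}
  B3: | IN={b-b, c-c} | OUT={b-b}
  B4: | IN={} | OUT={}
  B5: | IN={} | OUT={a*b}
  B6: | IN={} | OUT={}
  B7: | IN={} | OUT={}
  B8: | IN={} | OUT={}
  B9: | IN={} | OUT={d-a}

Merge at B2: IN[B2] = OUT[B1] = {b-b}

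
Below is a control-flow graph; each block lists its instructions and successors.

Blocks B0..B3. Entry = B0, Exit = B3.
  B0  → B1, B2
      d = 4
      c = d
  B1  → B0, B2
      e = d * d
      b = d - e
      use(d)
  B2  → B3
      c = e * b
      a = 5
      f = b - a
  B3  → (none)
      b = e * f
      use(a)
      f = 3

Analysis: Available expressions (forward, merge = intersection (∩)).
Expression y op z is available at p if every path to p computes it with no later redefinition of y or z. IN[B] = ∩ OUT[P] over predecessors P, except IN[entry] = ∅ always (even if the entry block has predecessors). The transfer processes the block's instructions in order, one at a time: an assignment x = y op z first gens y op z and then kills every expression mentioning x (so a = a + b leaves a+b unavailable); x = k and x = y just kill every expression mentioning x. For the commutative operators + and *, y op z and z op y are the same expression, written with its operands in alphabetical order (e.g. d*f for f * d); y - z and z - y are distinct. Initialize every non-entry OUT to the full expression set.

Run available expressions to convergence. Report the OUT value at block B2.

Per-block solution:
  B0:   IN={}   OUT={}
  B1:   IN={}   OUT={d*d, d-e}
  B2:   IN={}   OUT={b*e, b-a}
  B3:   IN={b*e, b-a}   OUT={}

Merge at B2: IN[B2] = OUT[B0] ∩ OUT[B1] = {}
Applying B2's transfer function to that IN value gives OUT[B2] (row B2 above).

Answer: {b*e, b-a}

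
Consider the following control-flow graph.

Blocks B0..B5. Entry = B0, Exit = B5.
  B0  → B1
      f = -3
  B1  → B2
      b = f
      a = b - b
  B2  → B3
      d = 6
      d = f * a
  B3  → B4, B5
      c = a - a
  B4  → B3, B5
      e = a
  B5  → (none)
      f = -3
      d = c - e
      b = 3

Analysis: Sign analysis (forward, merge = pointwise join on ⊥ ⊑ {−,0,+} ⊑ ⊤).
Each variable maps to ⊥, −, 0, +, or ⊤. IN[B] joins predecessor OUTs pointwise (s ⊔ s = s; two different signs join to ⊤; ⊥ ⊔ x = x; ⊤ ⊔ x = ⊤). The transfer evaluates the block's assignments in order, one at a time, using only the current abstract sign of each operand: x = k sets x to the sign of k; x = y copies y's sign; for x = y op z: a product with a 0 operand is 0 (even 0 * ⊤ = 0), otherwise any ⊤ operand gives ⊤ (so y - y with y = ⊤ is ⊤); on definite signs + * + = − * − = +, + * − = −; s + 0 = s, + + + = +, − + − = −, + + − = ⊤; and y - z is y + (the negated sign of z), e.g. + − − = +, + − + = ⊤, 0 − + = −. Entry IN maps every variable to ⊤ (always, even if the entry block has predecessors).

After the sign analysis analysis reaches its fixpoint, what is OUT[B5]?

Converged values:
  B0:  IN=(all ⊤)  OUT={f:-; rest ⊤}
  B1:  IN={f:-; rest ⊤}  OUT={b:-, f:-; rest ⊤}
  B2:  IN={b:-, f:-; rest ⊤}  OUT={b:-, f:-; rest ⊤}
  B3:  IN={b:-, f:-; rest ⊤}  OUT={b:-, f:-; rest ⊤}
  B4:  IN={b:-, f:-; rest ⊤}  OUT={b:-, f:-; rest ⊤}
  B5:  IN={b:-, f:-; rest ⊤}  OUT={b:+, f:-; rest ⊤}

Merge at B5: IN[B5] = OUT[B3] ⊔ OUT[B4] = {a: ⊤, b: -, c: ⊤, d: ⊤, e: ⊤, f: -}
Applying B5's transfer function to that IN value gives OUT[B5] (row B5 above).

Answer: {a: ⊤, b: +, c: ⊤, d: ⊤, e: ⊤, f: -}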